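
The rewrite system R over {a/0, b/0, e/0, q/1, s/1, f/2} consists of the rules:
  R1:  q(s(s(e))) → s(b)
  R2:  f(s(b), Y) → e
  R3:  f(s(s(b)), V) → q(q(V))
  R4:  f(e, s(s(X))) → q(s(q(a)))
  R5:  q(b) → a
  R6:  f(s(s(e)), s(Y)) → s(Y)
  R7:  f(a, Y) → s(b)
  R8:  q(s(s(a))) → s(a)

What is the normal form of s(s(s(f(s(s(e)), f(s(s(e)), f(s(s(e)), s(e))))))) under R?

s(s(s(s(e))))

1. s(s(s(f(s(s(e)), f(s(s(e)), f(s(s(e)), s(e)))))))  →  s(s(s(f(s(s(e)), f(s(s(e)), s(e))))))   [R6 at 1.1.1.2.2]
2. s(s(s(f(s(s(e)), f(s(s(e)), s(e))))))  →  s(s(s(f(s(s(e)), s(e)))))   [R6 at 1.1.1.2]
3. s(s(s(f(s(s(e)), s(e)))))  →  s(s(s(s(e))))   [R6 at 1.1.1]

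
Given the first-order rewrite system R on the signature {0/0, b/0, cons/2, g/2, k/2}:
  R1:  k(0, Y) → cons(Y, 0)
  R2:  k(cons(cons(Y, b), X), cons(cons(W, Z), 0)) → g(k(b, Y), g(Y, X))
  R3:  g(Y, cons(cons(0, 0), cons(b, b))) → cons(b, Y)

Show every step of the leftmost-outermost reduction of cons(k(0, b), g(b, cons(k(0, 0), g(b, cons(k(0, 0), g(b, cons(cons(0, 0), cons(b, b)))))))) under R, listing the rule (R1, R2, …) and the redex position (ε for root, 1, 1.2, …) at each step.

1. cons(k(0, b), g(b, cons(k(0, 0), g(b, cons(k(0, 0), g(b, cons(cons(0, 0), cons(b, b))))))))  →  cons(cons(b, 0), g(b, cons(k(0, 0), g(b, cons(k(0, 0), g(b, cons(cons(0, 0), cons(b, b))))))))   [R1 at 1]
2. cons(cons(b, 0), g(b, cons(k(0, 0), g(b, cons(k(0, 0), g(b, cons(cons(0, 0), cons(b, b))))))))  →  cons(cons(b, 0), g(b, cons(cons(0, 0), g(b, cons(k(0, 0), g(b, cons(cons(0, 0), cons(b, b))))))))   [R1 at 2.2.1]
3. cons(cons(b, 0), g(b, cons(cons(0, 0), g(b, cons(k(0, 0), g(b, cons(cons(0, 0), cons(b, b))))))))  →  cons(cons(b, 0), g(b, cons(cons(0, 0), g(b, cons(cons(0, 0), g(b, cons(cons(0, 0), cons(b, b))))))))   [R1 at 2.2.2.2.1]
4. cons(cons(b, 0), g(b, cons(cons(0, 0), g(b, cons(cons(0, 0), g(b, cons(cons(0, 0), cons(b, b))))))))  →  cons(cons(b, 0), g(b, cons(cons(0, 0), g(b, cons(cons(0, 0), cons(b, b))))))   [R3 at 2.2.2.2.2]
5. cons(cons(b, 0), g(b, cons(cons(0, 0), g(b, cons(cons(0, 0), cons(b, b))))))  →  cons(cons(b, 0), g(b, cons(cons(0, 0), cons(b, b))))   [R3 at 2.2.2]
6. cons(cons(b, 0), g(b, cons(cons(0, 0), cons(b, b))))  →  cons(cons(b, 0), cons(b, b))   [R3 at 2]

cons(cons(b, 0), cons(b, b))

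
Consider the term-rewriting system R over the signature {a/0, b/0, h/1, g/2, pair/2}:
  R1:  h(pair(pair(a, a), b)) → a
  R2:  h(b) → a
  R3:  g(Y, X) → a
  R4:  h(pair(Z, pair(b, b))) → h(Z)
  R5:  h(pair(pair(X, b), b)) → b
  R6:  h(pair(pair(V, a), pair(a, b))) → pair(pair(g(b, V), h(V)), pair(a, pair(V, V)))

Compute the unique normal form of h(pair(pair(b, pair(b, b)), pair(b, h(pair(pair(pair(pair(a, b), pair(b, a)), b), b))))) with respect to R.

1. h(pair(pair(b, pair(b, b)), pair(b, h(pair(pair(pair(pair(a, b), pair(b, a)), b), b)))))  →  h(pair(pair(b, pair(b, b)), pair(b, b)))   [R5 at 1.2.2]
2. h(pair(pair(b, pair(b, b)), pair(b, b)))  →  h(pair(b, pair(b, b)))   [R4 at ε]
3. h(pair(b, pair(b, b)))  →  h(b)   [R4 at ε]
4. h(b)  →  a   [R2 at ε]

a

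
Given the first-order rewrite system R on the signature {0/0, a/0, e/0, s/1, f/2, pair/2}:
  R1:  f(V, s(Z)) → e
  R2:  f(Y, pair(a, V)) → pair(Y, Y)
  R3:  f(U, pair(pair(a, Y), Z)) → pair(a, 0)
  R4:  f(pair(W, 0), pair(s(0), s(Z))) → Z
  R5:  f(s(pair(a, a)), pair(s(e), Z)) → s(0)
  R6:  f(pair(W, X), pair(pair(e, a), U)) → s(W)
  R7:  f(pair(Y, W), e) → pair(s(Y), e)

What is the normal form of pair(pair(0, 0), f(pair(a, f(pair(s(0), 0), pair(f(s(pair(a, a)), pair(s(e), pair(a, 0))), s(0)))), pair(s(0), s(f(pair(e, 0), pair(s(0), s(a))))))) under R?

pair(pair(0, 0), a)

1. pair(pair(0, 0), f(pair(a, f(pair(s(0), 0), pair(f(s(pair(a, a)), pair(s(e), pair(a, 0))), s(0)))), pair(s(0), s(f(pair(e, 0), pair(s(0), s(a)))))))  →  pair(pair(0, 0), f(pair(a, f(pair(s(0), 0), pair(s(0), s(0)))), pair(s(0), s(f(pair(e, 0), pair(s(0), s(a)))))))   [R5 at 2.1.2.2.1]
2. pair(pair(0, 0), f(pair(a, f(pair(s(0), 0), pair(s(0), s(0)))), pair(s(0), s(f(pair(e, 0), pair(s(0), s(a)))))))  →  pair(pair(0, 0), f(pair(a, 0), pair(s(0), s(f(pair(e, 0), pair(s(0), s(a)))))))   [R4 at 2.1.2]
3. pair(pair(0, 0), f(pair(a, 0), pair(s(0), s(f(pair(e, 0), pair(s(0), s(a)))))))  →  pair(pair(0, 0), f(pair(e, 0), pair(s(0), s(a))))   [R4 at 2]
4. pair(pair(0, 0), f(pair(e, 0), pair(s(0), s(a))))  →  pair(pair(0, 0), a)   [R4 at 2]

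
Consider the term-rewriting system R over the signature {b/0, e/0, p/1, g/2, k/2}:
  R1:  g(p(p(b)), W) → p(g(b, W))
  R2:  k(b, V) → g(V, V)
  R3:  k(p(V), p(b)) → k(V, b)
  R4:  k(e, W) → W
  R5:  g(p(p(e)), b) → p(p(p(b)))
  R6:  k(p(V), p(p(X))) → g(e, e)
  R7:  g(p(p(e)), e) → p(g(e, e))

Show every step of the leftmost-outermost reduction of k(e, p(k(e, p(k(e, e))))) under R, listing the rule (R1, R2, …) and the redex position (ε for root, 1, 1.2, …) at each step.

1. k(e, p(k(e, p(k(e, e)))))  →  p(k(e, p(k(e, e))))   [R4 at ε]
2. p(k(e, p(k(e, e))))  →  p(p(k(e, e)))   [R4 at 1]
3. p(p(k(e, e)))  →  p(p(e))   [R4 at 1.1]

p(p(e))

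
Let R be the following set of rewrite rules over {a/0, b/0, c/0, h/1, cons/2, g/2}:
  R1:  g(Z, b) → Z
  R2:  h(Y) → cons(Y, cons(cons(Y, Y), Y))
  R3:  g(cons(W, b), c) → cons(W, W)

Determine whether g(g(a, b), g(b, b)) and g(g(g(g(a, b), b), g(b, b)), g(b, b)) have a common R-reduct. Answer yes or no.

yes — NF(t₁) = a, NF(t₂) = a

Reduce t₁ = g(g(a, b), g(b, b)):
1. g(g(a, b), g(b, b))  →  g(a, g(b, b))   [R1 at 1]
2. g(a, g(b, b))  →  g(a, b)   [R1 at 2]
3. g(a, b)  →  a   [R1 at ε]

Reduce t₂ = g(g(g(g(a, b), b), g(b, b)), g(b, b)):
1. g(g(g(g(a, b), b), g(b, b)), g(b, b))  →  g(g(g(a, b), g(b, b)), g(b, b))   [R1 at 1.1]
2. g(g(g(a, b), g(b, b)), g(b, b))  →  g(g(a, g(b, b)), g(b, b))   [R1 at 1.1]
3. g(g(a, g(b, b)), g(b, b))  →  g(g(a, b), g(b, b))   [R1 at 1.2]
4. g(g(a, b), g(b, b))  →  g(a, g(b, b))   [R1 at 1]
5. g(a, g(b, b))  →  g(a, b)   [R1 at 2]
6. g(a, b)  →  a   [R1 at ε]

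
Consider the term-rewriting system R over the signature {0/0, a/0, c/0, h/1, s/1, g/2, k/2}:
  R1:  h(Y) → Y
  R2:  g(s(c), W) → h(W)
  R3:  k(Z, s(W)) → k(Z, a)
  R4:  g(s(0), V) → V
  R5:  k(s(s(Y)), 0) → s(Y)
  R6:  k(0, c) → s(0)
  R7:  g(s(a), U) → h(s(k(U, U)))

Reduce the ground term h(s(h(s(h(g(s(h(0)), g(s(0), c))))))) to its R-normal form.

s(s(c))

1. h(s(h(s(h(g(s(h(0)), g(s(0), c)))))))  →  s(h(s(h(g(s(h(0)), g(s(0), c))))))   [R1 at ε]
2. s(h(s(h(g(s(h(0)), g(s(0), c))))))  →  s(s(h(g(s(h(0)), g(s(0), c)))))   [R1 at 1]
3. s(s(h(g(s(h(0)), g(s(0), c)))))  →  s(s(g(s(h(0)), g(s(0), c))))   [R1 at 1.1]
4. s(s(g(s(h(0)), g(s(0), c))))  →  s(s(g(s(0), g(s(0), c))))   [R1 at 1.1.1.1]
5. s(s(g(s(0), g(s(0), c))))  →  s(s(g(s(0), c)))   [R4 at 1.1]
6. s(s(g(s(0), c)))  →  s(s(c))   [R4 at 1.1]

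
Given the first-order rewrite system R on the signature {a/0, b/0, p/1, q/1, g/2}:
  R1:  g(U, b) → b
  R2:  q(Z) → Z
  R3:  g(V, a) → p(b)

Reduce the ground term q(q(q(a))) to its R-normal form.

1. q(q(q(a)))  →  q(q(a))   [R2 at ε]
2. q(q(a))  →  q(a)   [R2 at ε]
3. q(a)  →  a   [R2 at ε]

a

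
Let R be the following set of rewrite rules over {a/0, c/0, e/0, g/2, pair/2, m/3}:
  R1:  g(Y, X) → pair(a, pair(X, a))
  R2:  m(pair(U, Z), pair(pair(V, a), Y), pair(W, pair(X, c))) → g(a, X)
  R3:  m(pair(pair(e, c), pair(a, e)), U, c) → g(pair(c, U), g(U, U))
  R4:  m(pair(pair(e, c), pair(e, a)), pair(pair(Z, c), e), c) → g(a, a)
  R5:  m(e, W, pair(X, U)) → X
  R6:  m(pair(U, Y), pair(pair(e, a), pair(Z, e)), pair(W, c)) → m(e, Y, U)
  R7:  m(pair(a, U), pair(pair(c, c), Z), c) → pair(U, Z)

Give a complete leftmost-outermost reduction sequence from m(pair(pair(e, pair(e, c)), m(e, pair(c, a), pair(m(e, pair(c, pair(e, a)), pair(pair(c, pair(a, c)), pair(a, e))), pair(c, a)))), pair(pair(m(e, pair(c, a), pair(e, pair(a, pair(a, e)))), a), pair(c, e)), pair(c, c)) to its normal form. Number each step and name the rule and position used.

e

1. m(pair(pair(e, pair(e, c)), m(e, pair(c, a), pair(m(e, pair(c, pair(e, a)), pair(pair(c, pair(a, c)), pair(a, e))), pair(c, a)))), pair(pair(m(e, pair(c, a), pair(e, pair(a, pair(a, e)))), a), pair(c, e)), pair(c, c))  →  m(pair(pair(e, pair(e, c)), m(e, pair(c, pair(e, a)), pair(pair(c, pair(a, c)), pair(a, e)))), pair(pair(m(e, pair(c, a), pair(e, pair(a, pair(a, e)))), a), pair(c, e)), pair(c, c))   [R5 at 1.2]
2. m(pair(pair(e, pair(e, c)), m(e, pair(c, pair(e, a)), pair(pair(c, pair(a, c)), pair(a, e)))), pair(pair(m(e, pair(c, a), pair(e, pair(a, pair(a, e)))), a), pair(c, e)), pair(c, c))  →  m(pair(pair(e, pair(e, c)), pair(c, pair(a, c))), pair(pair(m(e, pair(c, a), pair(e, pair(a, pair(a, e)))), a), pair(c, e)), pair(c, c))   [R5 at 1.2]
3. m(pair(pair(e, pair(e, c)), pair(c, pair(a, c))), pair(pair(m(e, pair(c, a), pair(e, pair(a, pair(a, e)))), a), pair(c, e)), pair(c, c))  →  m(pair(pair(e, pair(e, c)), pair(c, pair(a, c))), pair(pair(e, a), pair(c, e)), pair(c, c))   [R5 at 2.1.1]
4. m(pair(pair(e, pair(e, c)), pair(c, pair(a, c))), pair(pair(e, a), pair(c, e)), pair(c, c))  →  m(e, pair(c, pair(a, c)), pair(e, pair(e, c)))   [R6 at ε]
5. m(e, pair(c, pair(a, c)), pair(e, pair(e, c)))  →  e   [R5 at ε]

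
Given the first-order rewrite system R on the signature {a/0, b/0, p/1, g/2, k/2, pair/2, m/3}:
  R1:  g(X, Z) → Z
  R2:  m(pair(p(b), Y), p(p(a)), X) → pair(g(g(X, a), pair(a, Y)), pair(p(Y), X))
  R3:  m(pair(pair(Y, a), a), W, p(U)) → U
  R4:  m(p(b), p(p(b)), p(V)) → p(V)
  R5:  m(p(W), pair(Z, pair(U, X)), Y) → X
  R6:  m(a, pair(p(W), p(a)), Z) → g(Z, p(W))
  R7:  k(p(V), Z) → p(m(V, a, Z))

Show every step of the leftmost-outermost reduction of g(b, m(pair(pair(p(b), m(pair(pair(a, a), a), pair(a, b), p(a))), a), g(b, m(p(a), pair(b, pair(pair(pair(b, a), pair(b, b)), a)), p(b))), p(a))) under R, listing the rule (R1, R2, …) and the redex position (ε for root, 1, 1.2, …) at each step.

a

1. g(b, m(pair(pair(p(b), m(pair(pair(a, a), a), pair(a, b), p(a))), a), g(b, m(p(a), pair(b, pair(pair(pair(b, a), pair(b, b)), a)), p(b))), p(a)))  →  m(pair(pair(p(b), m(pair(pair(a, a), a), pair(a, b), p(a))), a), g(b, m(p(a), pair(b, pair(pair(pair(b, a), pair(b, b)), a)), p(b))), p(a))   [R1 at ε]
2. m(pair(pair(p(b), m(pair(pair(a, a), a), pair(a, b), p(a))), a), g(b, m(p(a), pair(b, pair(pair(pair(b, a), pair(b, b)), a)), p(b))), p(a))  →  m(pair(pair(p(b), a), a), g(b, m(p(a), pair(b, pair(pair(pair(b, a), pair(b, b)), a)), p(b))), p(a))   [R3 at 1.1.2]
3. m(pair(pair(p(b), a), a), g(b, m(p(a), pair(b, pair(pair(pair(b, a), pair(b, b)), a)), p(b))), p(a))  →  a   [R3 at ε]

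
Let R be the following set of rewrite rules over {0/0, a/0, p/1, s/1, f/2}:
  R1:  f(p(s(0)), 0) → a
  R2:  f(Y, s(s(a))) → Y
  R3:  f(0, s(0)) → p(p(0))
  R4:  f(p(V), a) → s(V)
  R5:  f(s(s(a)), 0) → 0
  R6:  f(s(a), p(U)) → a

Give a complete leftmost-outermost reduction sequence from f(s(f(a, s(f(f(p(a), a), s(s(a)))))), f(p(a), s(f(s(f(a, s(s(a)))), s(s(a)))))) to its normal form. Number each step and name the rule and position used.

1. f(s(f(a, s(f(f(p(a), a), s(s(a)))))), f(p(a), s(f(s(f(a, s(s(a)))), s(s(a))))))  →  f(s(f(a, s(f(p(a), a)))), f(p(a), s(f(s(f(a, s(s(a)))), s(s(a))))))   [R2 at 1.1.2.1]
2. f(s(f(a, s(f(p(a), a)))), f(p(a), s(f(s(f(a, s(s(a)))), s(s(a))))))  →  f(s(f(a, s(s(a)))), f(p(a), s(f(s(f(a, s(s(a)))), s(s(a))))))   [R4 at 1.1.2.1]
3. f(s(f(a, s(s(a)))), f(p(a), s(f(s(f(a, s(s(a)))), s(s(a))))))  →  f(s(a), f(p(a), s(f(s(f(a, s(s(a)))), s(s(a))))))   [R2 at 1.1]
4. f(s(a), f(p(a), s(f(s(f(a, s(s(a)))), s(s(a))))))  →  f(s(a), f(p(a), s(s(f(a, s(s(a)))))))   [R2 at 2.2.1]
5. f(s(a), f(p(a), s(s(f(a, s(s(a)))))))  →  f(s(a), f(p(a), s(s(a))))   [R2 at 2.2.1.1]
6. f(s(a), f(p(a), s(s(a))))  →  f(s(a), p(a))   [R2 at 2]
7. f(s(a), p(a))  →  a   [R6 at ε]

a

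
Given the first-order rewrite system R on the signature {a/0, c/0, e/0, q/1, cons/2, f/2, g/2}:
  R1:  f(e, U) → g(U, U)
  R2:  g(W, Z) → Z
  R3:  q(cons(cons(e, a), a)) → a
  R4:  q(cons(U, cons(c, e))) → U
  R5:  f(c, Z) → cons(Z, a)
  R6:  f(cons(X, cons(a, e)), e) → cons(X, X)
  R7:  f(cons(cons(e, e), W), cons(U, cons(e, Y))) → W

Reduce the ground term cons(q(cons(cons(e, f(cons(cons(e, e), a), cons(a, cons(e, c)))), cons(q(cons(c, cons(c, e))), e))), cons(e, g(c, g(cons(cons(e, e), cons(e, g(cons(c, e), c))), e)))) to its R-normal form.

1. cons(q(cons(cons(e, f(cons(cons(e, e), a), cons(a, cons(e, c)))), cons(q(cons(c, cons(c, e))), e))), cons(e, g(c, g(cons(cons(e, e), cons(e, g(cons(c, e), c))), e))))  →  cons(q(cons(cons(e, a), cons(q(cons(c, cons(c, e))), e))), cons(e, g(c, g(cons(cons(e, e), cons(e, g(cons(c, e), c))), e))))   [R7 at 1.1.1.2]
2. cons(q(cons(cons(e, a), cons(q(cons(c, cons(c, e))), e))), cons(e, g(c, g(cons(cons(e, e), cons(e, g(cons(c, e), c))), e))))  →  cons(q(cons(cons(e, a), cons(c, e))), cons(e, g(c, g(cons(cons(e, e), cons(e, g(cons(c, e), c))), e))))   [R4 at 1.1.2.1]
3. cons(q(cons(cons(e, a), cons(c, e))), cons(e, g(c, g(cons(cons(e, e), cons(e, g(cons(c, e), c))), e))))  →  cons(cons(e, a), cons(e, g(c, g(cons(cons(e, e), cons(e, g(cons(c, e), c))), e))))   [R4 at 1]
4. cons(cons(e, a), cons(e, g(c, g(cons(cons(e, e), cons(e, g(cons(c, e), c))), e))))  →  cons(cons(e, a), cons(e, g(cons(cons(e, e), cons(e, g(cons(c, e), c))), e)))   [R2 at 2.2]
5. cons(cons(e, a), cons(e, g(cons(cons(e, e), cons(e, g(cons(c, e), c))), e)))  →  cons(cons(e, a), cons(e, e))   [R2 at 2.2]

cons(cons(e, a), cons(e, e))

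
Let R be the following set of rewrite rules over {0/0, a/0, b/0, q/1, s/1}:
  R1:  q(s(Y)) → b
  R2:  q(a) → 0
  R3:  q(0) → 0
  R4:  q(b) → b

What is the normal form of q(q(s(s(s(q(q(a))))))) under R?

1. q(q(s(s(s(q(q(a)))))))  →  q(b)   [R1 at 1]
2. q(b)  →  b   [R4 at ε]

b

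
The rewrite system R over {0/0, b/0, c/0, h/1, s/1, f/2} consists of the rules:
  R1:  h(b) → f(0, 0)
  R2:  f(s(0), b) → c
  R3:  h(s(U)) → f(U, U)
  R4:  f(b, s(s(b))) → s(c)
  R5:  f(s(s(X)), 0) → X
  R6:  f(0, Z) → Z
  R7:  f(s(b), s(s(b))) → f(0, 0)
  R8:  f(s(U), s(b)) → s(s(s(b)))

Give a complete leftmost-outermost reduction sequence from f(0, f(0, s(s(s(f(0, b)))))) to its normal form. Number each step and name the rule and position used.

1. f(0, f(0, s(s(s(f(0, b))))))  →  f(0, s(s(s(f(0, b)))))   [R6 at ε]
2. f(0, s(s(s(f(0, b)))))  →  s(s(s(f(0, b))))   [R6 at ε]
3. s(s(s(f(0, b))))  →  s(s(s(b)))   [R6 at 1.1.1]

s(s(s(b)))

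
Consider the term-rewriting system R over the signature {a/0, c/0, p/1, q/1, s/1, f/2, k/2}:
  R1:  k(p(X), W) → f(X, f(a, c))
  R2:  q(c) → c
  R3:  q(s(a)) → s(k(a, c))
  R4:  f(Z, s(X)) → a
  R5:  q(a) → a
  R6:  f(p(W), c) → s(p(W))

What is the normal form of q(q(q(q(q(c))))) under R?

1. q(q(q(q(q(c)))))  →  q(q(q(q(c))))   [R2 at 1.1.1.1]
2. q(q(q(q(c))))  →  q(q(q(c)))   [R2 at 1.1.1]
3. q(q(q(c)))  →  q(q(c))   [R2 at 1.1]
4. q(q(c))  →  q(c)   [R2 at 1]
5. q(c)  →  c   [R2 at ε]

c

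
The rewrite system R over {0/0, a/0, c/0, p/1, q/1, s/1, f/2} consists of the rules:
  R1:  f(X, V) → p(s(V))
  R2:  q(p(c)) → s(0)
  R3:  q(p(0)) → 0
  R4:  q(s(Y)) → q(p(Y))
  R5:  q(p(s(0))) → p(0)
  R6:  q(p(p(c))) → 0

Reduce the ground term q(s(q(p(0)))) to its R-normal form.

0

1. q(s(q(p(0))))  →  q(p(q(p(0))))   [R4 at ε]
2. q(p(q(p(0))))  →  q(p(0))   [R3 at 1.1]
3. q(p(0))  →  0   [R3 at ε]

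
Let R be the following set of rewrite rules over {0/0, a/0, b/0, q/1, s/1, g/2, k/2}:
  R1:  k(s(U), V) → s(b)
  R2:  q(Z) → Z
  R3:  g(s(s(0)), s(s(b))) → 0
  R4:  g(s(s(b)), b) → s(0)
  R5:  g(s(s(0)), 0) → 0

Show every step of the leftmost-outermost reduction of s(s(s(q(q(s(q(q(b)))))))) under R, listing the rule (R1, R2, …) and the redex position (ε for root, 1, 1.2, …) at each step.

s(s(s(s(b))))

1. s(s(s(q(q(s(q(q(b))))))))  →  s(s(s(q(s(q(q(b)))))))   [R2 at 1.1.1]
2. s(s(s(q(s(q(q(b)))))))  →  s(s(s(s(q(q(b))))))   [R2 at 1.1.1]
3. s(s(s(s(q(q(b))))))  →  s(s(s(s(q(b)))))   [R2 at 1.1.1.1]
4. s(s(s(s(q(b)))))  →  s(s(s(s(b))))   [R2 at 1.1.1.1]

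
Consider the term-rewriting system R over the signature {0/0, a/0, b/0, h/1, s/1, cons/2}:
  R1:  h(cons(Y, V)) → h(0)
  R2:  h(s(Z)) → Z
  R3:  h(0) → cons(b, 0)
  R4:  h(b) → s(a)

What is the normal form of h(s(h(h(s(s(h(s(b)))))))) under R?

b

1. h(s(h(h(s(s(h(s(b))))))))  →  h(h(s(s(h(s(b))))))   [R2 at ε]
2. h(h(s(s(h(s(b))))))  →  h(s(h(s(b))))   [R2 at 1]
3. h(s(h(s(b))))  →  h(s(b))   [R2 at ε]
4. h(s(b))  →  b   [R2 at ε]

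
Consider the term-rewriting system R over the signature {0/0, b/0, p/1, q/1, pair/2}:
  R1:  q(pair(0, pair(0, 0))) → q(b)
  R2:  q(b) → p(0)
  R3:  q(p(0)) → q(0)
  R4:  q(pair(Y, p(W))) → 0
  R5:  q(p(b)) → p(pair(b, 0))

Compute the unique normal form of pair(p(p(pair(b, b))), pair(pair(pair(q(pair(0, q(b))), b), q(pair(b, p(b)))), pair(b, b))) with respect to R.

1. pair(p(p(pair(b, b))), pair(pair(pair(q(pair(0, q(b))), b), q(pair(b, p(b)))), pair(b, b)))  →  pair(p(p(pair(b, b))), pair(pair(pair(q(pair(0, p(0))), b), q(pair(b, p(b)))), pair(b, b)))   [R2 at 2.1.1.1.1.2]
2. pair(p(p(pair(b, b))), pair(pair(pair(q(pair(0, p(0))), b), q(pair(b, p(b)))), pair(b, b)))  →  pair(p(p(pair(b, b))), pair(pair(pair(0, b), q(pair(b, p(b)))), pair(b, b)))   [R4 at 2.1.1.1]
3. pair(p(p(pair(b, b))), pair(pair(pair(0, b), q(pair(b, p(b)))), pair(b, b)))  →  pair(p(p(pair(b, b))), pair(pair(pair(0, b), 0), pair(b, b)))   [R4 at 2.1.2]

pair(p(p(pair(b, b))), pair(pair(pair(0, b), 0), pair(b, b)))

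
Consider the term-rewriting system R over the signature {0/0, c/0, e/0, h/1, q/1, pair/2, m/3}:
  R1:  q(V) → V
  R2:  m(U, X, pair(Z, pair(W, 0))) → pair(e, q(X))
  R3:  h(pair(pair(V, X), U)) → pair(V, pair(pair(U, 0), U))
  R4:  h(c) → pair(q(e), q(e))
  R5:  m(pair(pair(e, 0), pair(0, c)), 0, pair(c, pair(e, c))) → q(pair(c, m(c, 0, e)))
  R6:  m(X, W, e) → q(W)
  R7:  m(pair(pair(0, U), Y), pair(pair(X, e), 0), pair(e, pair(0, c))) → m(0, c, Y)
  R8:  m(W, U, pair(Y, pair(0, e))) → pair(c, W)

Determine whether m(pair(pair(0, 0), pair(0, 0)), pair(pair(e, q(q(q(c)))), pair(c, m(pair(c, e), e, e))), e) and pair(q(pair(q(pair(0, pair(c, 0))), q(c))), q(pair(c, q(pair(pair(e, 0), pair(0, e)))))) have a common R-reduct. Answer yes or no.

Reduce t₁ = m(pair(pair(0, 0), pair(0, 0)), pair(pair(e, q(q(q(c)))), pair(c, m(pair(c, e), e, e))), e):
1. m(pair(pair(0, 0), pair(0, 0)), pair(pair(e, q(q(q(c)))), pair(c, m(pair(c, e), e, e))), e)  →  q(pair(pair(e, q(q(q(c)))), pair(c, m(pair(c, e), e, e))))   [R6 at ε]
2. q(pair(pair(e, q(q(q(c)))), pair(c, m(pair(c, e), e, e))))  →  pair(pair(e, q(q(q(c)))), pair(c, m(pair(c, e), e, e)))   [R1 at ε]
3. pair(pair(e, q(q(q(c)))), pair(c, m(pair(c, e), e, e)))  →  pair(pair(e, q(q(c))), pair(c, m(pair(c, e), e, e)))   [R1 at 1.2]
4. pair(pair(e, q(q(c))), pair(c, m(pair(c, e), e, e)))  →  pair(pair(e, q(c)), pair(c, m(pair(c, e), e, e)))   [R1 at 1.2]
5. pair(pair(e, q(c)), pair(c, m(pair(c, e), e, e)))  →  pair(pair(e, c), pair(c, m(pair(c, e), e, e)))   [R1 at 1.2]
6. pair(pair(e, c), pair(c, m(pair(c, e), e, e)))  →  pair(pair(e, c), pair(c, q(e)))   [R6 at 2.2]
7. pair(pair(e, c), pair(c, q(e)))  →  pair(pair(e, c), pair(c, e))   [R1 at 2.2]

Reduce t₂ = pair(q(pair(q(pair(0, pair(c, 0))), q(c))), q(pair(c, q(pair(pair(e, 0), pair(0, e)))))):
1. pair(q(pair(q(pair(0, pair(c, 0))), q(c))), q(pair(c, q(pair(pair(e, 0), pair(0, e))))))  →  pair(pair(q(pair(0, pair(c, 0))), q(c)), q(pair(c, q(pair(pair(e, 0), pair(0, e))))))   [R1 at 1]
2. pair(pair(q(pair(0, pair(c, 0))), q(c)), q(pair(c, q(pair(pair(e, 0), pair(0, e))))))  →  pair(pair(pair(0, pair(c, 0)), q(c)), q(pair(c, q(pair(pair(e, 0), pair(0, e))))))   [R1 at 1.1]
3. pair(pair(pair(0, pair(c, 0)), q(c)), q(pair(c, q(pair(pair(e, 0), pair(0, e))))))  →  pair(pair(pair(0, pair(c, 0)), c), q(pair(c, q(pair(pair(e, 0), pair(0, e))))))   [R1 at 1.2]
4. pair(pair(pair(0, pair(c, 0)), c), q(pair(c, q(pair(pair(e, 0), pair(0, e))))))  →  pair(pair(pair(0, pair(c, 0)), c), pair(c, q(pair(pair(e, 0), pair(0, e)))))   [R1 at 2]
5. pair(pair(pair(0, pair(c, 0)), c), pair(c, q(pair(pair(e, 0), pair(0, e)))))  →  pair(pair(pair(0, pair(c, 0)), c), pair(c, pair(pair(e, 0), pair(0, e))))   [R1 at 2.2]

no — NF(t₁) = pair(pair(e, c), pair(c, e)), NF(t₂) = pair(pair(pair(0, pair(c, 0)), c), pair(c, pair(pair(e, 0), pair(0, e))))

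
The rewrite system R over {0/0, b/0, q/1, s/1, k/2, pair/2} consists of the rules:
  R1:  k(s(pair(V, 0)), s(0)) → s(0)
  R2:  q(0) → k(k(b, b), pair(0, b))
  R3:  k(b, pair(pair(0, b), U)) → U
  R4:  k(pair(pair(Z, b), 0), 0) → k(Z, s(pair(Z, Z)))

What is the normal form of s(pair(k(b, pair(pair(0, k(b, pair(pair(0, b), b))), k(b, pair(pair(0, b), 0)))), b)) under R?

1. s(pair(k(b, pair(pair(0, k(b, pair(pair(0, b), b))), k(b, pair(pair(0, b), 0)))), b))  →  s(pair(k(b, pair(pair(0, b), k(b, pair(pair(0, b), 0)))), b))   [R3 at 1.1.2.1.2]
2. s(pair(k(b, pair(pair(0, b), k(b, pair(pair(0, b), 0)))), b))  →  s(pair(k(b, pair(pair(0, b), 0)), b))   [R3 at 1.1]
3. s(pair(k(b, pair(pair(0, b), 0)), b))  →  s(pair(0, b))   [R3 at 1.1]

s(pair(0, b))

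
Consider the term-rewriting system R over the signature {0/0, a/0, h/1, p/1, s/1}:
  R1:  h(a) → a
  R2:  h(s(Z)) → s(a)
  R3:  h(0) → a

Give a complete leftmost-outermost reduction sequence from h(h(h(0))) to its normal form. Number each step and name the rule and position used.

1. h(h(h(0)))  →  h(h(a))   [R3 at 1.1]
2. h(h(a))  →  h(a)   [R1 at 1]
3. h(a)  →  a   [R1 at ε]

a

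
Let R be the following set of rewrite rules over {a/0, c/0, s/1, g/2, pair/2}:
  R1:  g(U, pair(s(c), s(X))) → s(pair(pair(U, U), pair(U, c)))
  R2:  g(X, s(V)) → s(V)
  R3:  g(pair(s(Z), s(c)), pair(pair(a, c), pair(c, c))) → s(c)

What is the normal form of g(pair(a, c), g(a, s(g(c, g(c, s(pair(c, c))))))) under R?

1. g(pair(a, c), g(a, s(g(c, g(c, s(pair(c, c)))))))  →  g(pair(a, c), s(g(c, g(c, s(pair(c, c))))))   [R2 at 2]
2. g(pair(a, c), s(g(c, g(c, s(pair(c, c))))))  →  s(g(c, g(c, s(pair(c, c)))))   [R2 at ε]
3. s(g(c, g(c, s(pair(c, c)))))  →  s(g(c, s(pair(c, c))))   [R2 at 1.2]
4. s(g(c, s(pair(c, c))))  →  s(s(pair(c, c)))   [R2 at 1]

s(s(pair(c, c)))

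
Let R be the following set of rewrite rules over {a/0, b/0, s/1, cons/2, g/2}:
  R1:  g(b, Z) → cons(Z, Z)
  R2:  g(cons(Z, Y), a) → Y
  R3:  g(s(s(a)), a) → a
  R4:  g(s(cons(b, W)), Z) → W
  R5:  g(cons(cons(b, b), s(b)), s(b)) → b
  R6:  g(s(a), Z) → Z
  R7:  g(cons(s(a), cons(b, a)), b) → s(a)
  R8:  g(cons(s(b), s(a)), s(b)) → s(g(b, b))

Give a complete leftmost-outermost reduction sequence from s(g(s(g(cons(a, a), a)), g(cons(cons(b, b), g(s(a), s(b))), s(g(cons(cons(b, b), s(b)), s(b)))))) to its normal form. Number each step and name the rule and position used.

1. s(g(s(g(cons(a, a), a)), g(cons(cons(b, b), g(s(a), s(b))), s(g(cons(cons(b, b), s(b)), s(b))))))  →  s(g(s(a), g(cons(cons(b, b), g(s(a), s(b))), s(g(cons(cons(b, b), s(b)), s(b))))))   [R2 at 1.1.1]
2. s(g(s(a), g(cons(cons(b, b), g(s(a), s(b))), s(g(cons(cons(b, b), s(b)), s(b))))))  →  s(g(cons(cons(b, b), g(s(a), s(b))), s(g(cons(cons(b, b), s(b)), s(b)))))   [R6 at 1]
3. s(g(cons(cons(b, b), g(s(a), s(b))), s(g(cons(cons(b, b), s(b)), s(b)))))  →  s(g(cons(cons(b, b), s(b)), s(g(cons(cons(b, b), s(b)), s(b)))))   [R6 at 1.1.2]
4. s(g(cons(cons(b, b), s(b)), s(g(cons(cons(b, b), s(b)), s(b)))))  →  s(g(cons(cons(b, b), s(b)), s(b)))   [R5 at 1.2.1]
5. s(g(cons(cons(b, b), s(b)), s(b)))  →  s(b)   [R5 at 1]

s(b)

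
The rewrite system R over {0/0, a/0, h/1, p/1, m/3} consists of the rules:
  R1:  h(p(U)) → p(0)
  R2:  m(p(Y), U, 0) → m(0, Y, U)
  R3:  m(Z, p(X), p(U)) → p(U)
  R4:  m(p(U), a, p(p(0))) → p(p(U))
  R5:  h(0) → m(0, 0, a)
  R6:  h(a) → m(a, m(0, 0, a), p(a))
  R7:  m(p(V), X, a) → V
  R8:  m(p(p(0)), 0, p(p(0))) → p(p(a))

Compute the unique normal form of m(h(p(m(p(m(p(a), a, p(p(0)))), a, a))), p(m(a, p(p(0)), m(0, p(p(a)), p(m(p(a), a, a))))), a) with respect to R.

0

1. m(h(p(m(p(m(p(a), a, p(p(0)))), a, a))), p(m(a, p(p(0)), m(0, p(p(a)), p(m(p(a), a, a))))), a)  →  m(p(0), p(m(a, p(p(0)), m(0, p(p(a)), p(m(p(a), a, a))))), a)   [R1 at 1]
2. m(p(0), p(m(a, p(p(0)), m(0, p(p(a)), p(m(p(a), a, a))))), a)  →  0   [R7 at ε]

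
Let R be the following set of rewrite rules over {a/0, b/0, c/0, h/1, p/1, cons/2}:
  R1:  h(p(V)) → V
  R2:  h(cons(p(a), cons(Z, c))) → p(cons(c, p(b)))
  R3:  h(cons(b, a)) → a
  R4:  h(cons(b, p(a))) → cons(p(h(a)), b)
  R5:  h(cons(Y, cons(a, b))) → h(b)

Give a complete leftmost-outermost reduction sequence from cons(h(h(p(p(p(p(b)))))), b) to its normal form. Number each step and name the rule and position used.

1. cons(h(h(p(p(p(p(b)))))), b)  →  cons(h(p(p(p(b)))), b)   [R1 at 1.1]
2. cons(h(p(p(p(b)))), b)  →  cons(p(p(b)), b)   [R1 at 1]

cons(p(p(b)), b)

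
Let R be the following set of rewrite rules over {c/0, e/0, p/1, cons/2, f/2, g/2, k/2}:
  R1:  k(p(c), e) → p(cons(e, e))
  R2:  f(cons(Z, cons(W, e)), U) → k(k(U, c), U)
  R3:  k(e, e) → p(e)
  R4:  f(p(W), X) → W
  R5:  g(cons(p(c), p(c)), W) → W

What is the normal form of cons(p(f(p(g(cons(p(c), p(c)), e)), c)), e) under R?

cons(p(e), e)

1. cons(p(f(p(g(cons(p(c), p(c)), e)), c)), e)  →  cons(p(g(cons(p(c), p(c)), e)), e)   [R4 at 1.1]
2. cons(p(g(cons(p(c), p(c)), e)), e)  →  cons(p(e), e)   [R5 at 1.1]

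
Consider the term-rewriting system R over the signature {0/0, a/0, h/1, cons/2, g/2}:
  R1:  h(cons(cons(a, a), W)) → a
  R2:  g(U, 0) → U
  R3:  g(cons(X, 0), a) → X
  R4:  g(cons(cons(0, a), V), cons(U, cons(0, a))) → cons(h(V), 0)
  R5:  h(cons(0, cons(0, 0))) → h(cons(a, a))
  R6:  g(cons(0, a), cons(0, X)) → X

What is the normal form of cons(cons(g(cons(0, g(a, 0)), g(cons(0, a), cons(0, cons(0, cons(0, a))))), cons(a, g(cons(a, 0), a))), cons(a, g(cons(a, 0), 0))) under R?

cons(cons(cons(0, a), cons(a, a)), cons(a, cons(a, 0)))

1. cons(cons(g(cons(0, g(a, 0)), g(cons(0, a), cons(0, cons(0, cons(0, a))))), cons(a, g(cons(a, 0), a))), cons(a, g(cons(a, 0), 0)))  →  cons(cons(g(cons(0, a), g(cons(0, a), cons(0, cons(0, cons(0, a))))), cons(a, g(cons(a, 0), a))), cons(a, g(cons(a, 0), 0)))   [R2 at 1.1.1.2]
2. cons(cons(g(cons(0, a), g(cons(0, a), cons(0, cons(0, cons(0, a))))), cons(a, g(cons(a, 0), a))), cons(a, g(cons(a, 0), 0)))  →  cons(cons(g(cons(0, a), cons(0, cons(0, a))), cons(a, g(cons(a, 0), a))), cons(a, g(cons(a, 0), 0)))   [R6 at 1.1.2]
3. cons(cons(g(cons(0, a), cons(0, cons(0, a))), cons(a, g(cons(a, 0), a))), cons(a, g(cons(a, 0), 0)))  →  cons(cons(cons(0, a), cons(a, g(cons(a, 0), a))), cons(a, g(cons(a, 0), 0)))   [R6 at 1.1]
4. cons(cons(cons(0, a), cons(a, g(cons(a, 0), a))), cons(a, g(cons(a, 0), 0)))  →  cons(cons(cons(0, a), cons(a, a)), cons(a, g(cons(a, 0), 0)))   [R3 at 1.2.2]
5. cons(cons(cons(0, a), cons(a, a)), cons(a, g(cons(a, 0), 0)))  →  cons(cons(cons(0, a), cons(a, a)), cons(a, cons(a, 0)))   [R2 at 2.2]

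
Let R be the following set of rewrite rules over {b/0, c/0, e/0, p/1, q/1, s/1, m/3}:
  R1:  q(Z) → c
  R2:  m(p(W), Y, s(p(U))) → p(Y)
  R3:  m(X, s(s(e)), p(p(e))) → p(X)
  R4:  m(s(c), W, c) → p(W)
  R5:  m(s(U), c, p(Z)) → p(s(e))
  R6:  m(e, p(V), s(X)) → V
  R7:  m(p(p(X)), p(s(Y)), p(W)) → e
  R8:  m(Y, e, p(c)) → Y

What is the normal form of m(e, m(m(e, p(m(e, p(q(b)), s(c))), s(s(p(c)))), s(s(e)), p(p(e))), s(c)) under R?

1. m(e, m(m(e, p(m(e, p(q(b)), s(c))), s(s(p(c)))), s(s(e)), p(p(e))), s(c))  →  m(e, p(m(e, p(m(e, p(q(b)), s(c))), s(s(p(c))))), s(c))   [R3 at 2]
2. m(e, p(m(e, p(m(e, p(q(b)), s(c))), s(s(p(c))))), s(c))  →  m(e, p(m(e, p(q(b)), s(c))), s(s(p(c))))   [R6 at ε]
3. m(e, p(m(e, p(q(b)), s(c))), s(s(p(c))))  →  m(e, p(q(b)), s(c))   [R6 at ε]
4. m(e, p(q(b)), s(c))  →  q(b)   [R6 at ε]
5. q(b)  →  c   [R1 at ε]

c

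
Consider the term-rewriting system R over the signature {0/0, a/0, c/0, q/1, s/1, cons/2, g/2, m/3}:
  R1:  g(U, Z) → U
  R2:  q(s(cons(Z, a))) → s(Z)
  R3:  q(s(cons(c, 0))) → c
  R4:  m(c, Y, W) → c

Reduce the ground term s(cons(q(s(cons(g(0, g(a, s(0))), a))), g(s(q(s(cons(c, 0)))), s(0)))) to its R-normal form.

1. s(cons(q(s(cons(g(0, g(a, s(0))), a))), g(s(q(s(cons(c, 0)))), s(0))))  →  s(cons(s(g(0, g(a, s(0)))), g(s(q(s(cons(c, 0)))), s(0))))   [R2 at 1.1]
2. s(cons(s(g(0, g(a, s(0)))), g(s(q(s(cons(c, 0)))), s(0))))  →  s(cons(s(0), g(s(q(s(cons(c, 0)))), s(0))))   [R1 at 1.1.1]
3. s(cons(s(0), g(s(q(s(cons(c, 0)))), s(0))))  →  s(cons(s(0), s(q(s(cons(c, 0))))))   [R1 at 1.2]
4. s(cons(s(0), s(q(s(cons(c, 0))))))  →  s(cons(s(0), s(c)))   [R3 at 1.2.1]

s(cons(s(0), s(c)))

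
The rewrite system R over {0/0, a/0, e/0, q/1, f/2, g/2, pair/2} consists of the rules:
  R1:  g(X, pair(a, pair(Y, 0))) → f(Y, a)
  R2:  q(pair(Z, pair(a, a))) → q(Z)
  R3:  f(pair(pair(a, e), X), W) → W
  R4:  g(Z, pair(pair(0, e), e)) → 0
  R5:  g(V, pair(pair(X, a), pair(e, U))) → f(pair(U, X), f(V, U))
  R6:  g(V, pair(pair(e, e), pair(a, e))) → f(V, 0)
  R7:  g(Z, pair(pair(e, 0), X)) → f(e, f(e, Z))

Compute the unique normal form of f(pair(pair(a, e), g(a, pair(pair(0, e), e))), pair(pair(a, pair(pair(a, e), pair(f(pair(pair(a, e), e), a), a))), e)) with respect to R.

pair(pair(a, pair(pair(a, e), pair(a, a))), e)

1. f(pair(pair(a, e), g(a, pair(pair(0, e), e))), pair(pair(a, pair(pair(a, e), pair(f(pair(pair(a, e), e), a), a))), e))  →  pair(pair(a, pair(pair(a, e), pair(f(pair(pair(a, e), e), a), a))), e)   [R3 at ε]
2. pair(pair(a, pair(pair(a, e), pair(f(pair(pair(a, e), e), a), a))), e)  →  pair(pair(a, pair(pair(a, e), pair(a, a))), e)   [R3 at 1.2.2.1]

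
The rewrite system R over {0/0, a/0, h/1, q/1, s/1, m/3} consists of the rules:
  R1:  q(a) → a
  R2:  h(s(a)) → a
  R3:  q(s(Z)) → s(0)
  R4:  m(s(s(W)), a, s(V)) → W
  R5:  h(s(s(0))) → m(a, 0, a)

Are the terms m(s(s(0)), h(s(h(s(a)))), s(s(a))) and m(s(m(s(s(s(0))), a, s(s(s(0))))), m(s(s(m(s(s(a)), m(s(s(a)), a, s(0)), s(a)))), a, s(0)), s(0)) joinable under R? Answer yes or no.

Reduce t₁ = m(s(s(0)), h(s(h(s(a)))), s(s(a))):
1. m(s(s(0)), h(s(h(s(a)))), s(s(a)))  →  m(s(s(0)), h(s(a)), s(s(a)))   [R2 at 2.1.1]
2. m(s(s(0)), h(s(a)), s(s(a)))  →  m(s(s(0)), a, s(s(a)))   [R2 at 2]
3. m(s(s(0)), a, s(s(a)))  →  0   [R4 at ε]

Reduce t₂ = m(s(m(s(s(s(0))), a, s(s(s(0))))), m(s(s(m(s(s(a)), m(s(s(a)), a, s(0)), s(a)))), a, s(0)), s(0)):
1. m(s(m(s(s(s(0))), a, s(s(s(0))))), m(s(s(m(s(s(a)), m(s(s(a)), a, s(0)), s(a)))), a, s(0)), s(0))  →  m(s(s(0)), m(s(s(m(s(s(a)), m(s(s(a)), a, s(0)), s(a)))), a, s(0)), s(0))   [R4 at 1.1]
2. m(s(s(0)), m(s(s(m(s(s(a)), m(s(s(a)), a, s(0)), s(a)))), a, s(0)), s(0))  →  m(s(s(0)), m(s(s(a)), m(s(s(a)), a, s(0)), s(a)), s(0))   [R4 at 2]
3. m(s(s(0)), m(s(s(a)), m(s(s(a)), a, s(0)), s(a)), s(0))  →  m(s(s(0)), m(s(s(a)), a, s(a)), s(0))   [R4 at 2.2]
4. m(s(s(0)), m(s(s(a)), a, s(a)), s(0))  →  m(s(s(0)), a, s(0))   [R4 at 2]
5. m(s(s(0)), a, s(0))  →  0   [R4 at ε]

yes — NF(t₁) = 0, NF(t₂) = 0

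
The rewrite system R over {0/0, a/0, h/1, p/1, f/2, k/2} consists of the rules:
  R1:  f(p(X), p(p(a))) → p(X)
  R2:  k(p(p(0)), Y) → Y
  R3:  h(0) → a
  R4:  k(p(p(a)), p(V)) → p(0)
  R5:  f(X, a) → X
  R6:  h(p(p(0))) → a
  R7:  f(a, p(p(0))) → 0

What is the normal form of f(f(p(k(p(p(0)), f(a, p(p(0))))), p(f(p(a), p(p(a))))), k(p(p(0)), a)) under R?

p(0)

1. f(f(p(k(p(p(0)), f(a, p(p(0))))), p(f(p(a), p(p(a))))), k(p(p(0)), a))  →  f(f(p(f(a, p(p(0)))), p(f(p(a), p(p(a))))), k(p(p(0)), a))   [R2 at 1.1.1]
2. f(f(p(f(a, p(p(0)))), p(f(p(a), p(p(a))))), k(p(p(0)), a))  →  f(f(p(0), p(f(p(a), p(p(a))))), k(p(p(0)), a))   [R7 at 1.1.1]
3. f(f(p(0), p(f(p(a), p(p(a))))), k(p(p(0)), a))  →  f(f(p(0), p(p(a))), k(p(p(0)), a))   [R1 at 1.2.1]
4. f(f(p(0), p(p(a))), k(p(p(0)), a))  →  f(p(0), k(p(p(0)), a))   [R1 at 1]
5. f(p(0), k(p(p(0)), a))  →  f(p(0), a)   [R2 at 2]
6. f(p(0), a)  →  p(0)   [R5 at ε]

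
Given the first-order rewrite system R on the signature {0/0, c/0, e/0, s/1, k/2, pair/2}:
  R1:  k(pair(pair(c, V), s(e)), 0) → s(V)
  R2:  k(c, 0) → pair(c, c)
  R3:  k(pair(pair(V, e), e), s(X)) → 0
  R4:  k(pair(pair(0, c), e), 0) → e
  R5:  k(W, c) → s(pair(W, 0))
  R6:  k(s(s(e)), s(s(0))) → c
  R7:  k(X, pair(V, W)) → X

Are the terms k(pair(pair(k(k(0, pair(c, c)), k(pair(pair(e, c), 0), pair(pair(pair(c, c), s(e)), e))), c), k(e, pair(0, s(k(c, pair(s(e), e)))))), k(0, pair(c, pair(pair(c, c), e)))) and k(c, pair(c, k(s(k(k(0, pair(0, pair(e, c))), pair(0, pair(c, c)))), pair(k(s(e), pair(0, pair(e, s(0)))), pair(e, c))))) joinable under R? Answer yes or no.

Reduce t₁ = k(pair(pair(k(k(0, pair(c, c)), k(pair(pair(e, c), 0), pair(pair(pair(c, c), s(e)), e))), c), k(e, pair(0, s(k(c, pair(s(e), e)))))), k(0, pair(c, pair(pair(c, c), e)))):
1. k(pair(pair(k(k(0, pair(c, c)), k(pair(pair(e, c), 0), pair(pair(pair(c, c), s(e)), e))), c), k(e, pair(0, s(k(c, pair(s(e), e)))))), k(0, pair(c, pair(pair(c, c), e))))  →  k(pair(pair(k(0, k(pair(pair(e, c), 0), pair(pair(pair(c, c), s(e)), e))), c), k(e, pair(0, s(k(c, pair(s(e), e)))))), k(0, pair(c, pair(pair(c, c), e))))   [R7 at 1.1.1.1]
2. k(pair(pair(k(0, k(pair(pair(e, c), 0), pair(pair(pair(c, c), s(e)), e))), c), k(e, pair(0, s(k(c, pair(s(e), e)))))), k(0, pair(c, pair(pair(c, c), e))))  →  k(pair(pair(k(0, pair(pair(e, c), 0)), c), k(e, pair(0, s(k(c, pair(s(e), e)))))), k(0, pair(c, pair(pair(c, c), e))))   [R7 at 1.1.1.2]
3. k(pair(pair(k(0, pair(pair(e, c), 0)), c), k(e, pair(0, s(k(c, pair(s(e), e)))))), k(0, pair(c, pair(pair(c, c), e))))  →  k(pair(pair(0, c), k(e, pair(0, s(k(c, pair(s(e), e)))))), k(0, pair(c, pair(pair(c, c), e))))   [R7 at 1.1.1]
4. k(pair(pair(0, c), k(e, pair(0, s(k(c, pair(s(e), e)))))), k(0, pair(c, pair(pair(c, c), e))))  →  k(pair(pair(0, c), e), k(0, pair(c, pair(pair(c, c), e))))   [R7 at 1.2]
5. k(pair(pair(0, c), e), k(0, pair(c, pair(pair(c, c), e))))  →  k(pair(pair(0, c), e), 0)   [R7 at 2]
6. k(pair(pair(0, c), e), 0)  →  e   [R4 at ε]

Reduce t₂ = k(c, pair(c, k(s(k(k(0, pair(0, pair(e, c))), pair(0, pair(c, c)))), pair(k(s(e), pair(0, pair(e, s(0)))), pair(e, c))))):
1. k(c, pair(c, k(s(k(k(0, pair(0, pair(e, c))), pair(0, pair(c, c)))), pair(k(s(e), pair(0, pair(e, s(0)))), pair(e, c)))))  →  c   [R7 at ε]

no — NF(t₁) = e, NF(t₂) = c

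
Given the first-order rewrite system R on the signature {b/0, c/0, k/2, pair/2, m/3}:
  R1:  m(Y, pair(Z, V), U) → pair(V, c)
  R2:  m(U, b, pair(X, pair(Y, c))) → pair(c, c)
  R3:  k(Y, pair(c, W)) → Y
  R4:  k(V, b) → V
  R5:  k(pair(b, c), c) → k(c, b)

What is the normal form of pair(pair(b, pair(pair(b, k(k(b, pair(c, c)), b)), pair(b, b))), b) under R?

1. pair(pair(b, pair(pair(b, k(k(b, pair(c, c)), b)), pair(b, b))), b)  →  pair(pair(b, pair(pair(b, k(b, pair(c, c))), pair(b, b))), b)   [R4 at 1.2.1.2]
2. pair(pair(b, pair(pair(b, k(b, pair(c, c))), pair(b, b))), b)  →  pair(pair(b, pair(pair(b, b), pair(b, b))), b)   [R3 at 1.2.1.2]

pair(pair(b, pair(pair(b, b), pair(b, b))), b)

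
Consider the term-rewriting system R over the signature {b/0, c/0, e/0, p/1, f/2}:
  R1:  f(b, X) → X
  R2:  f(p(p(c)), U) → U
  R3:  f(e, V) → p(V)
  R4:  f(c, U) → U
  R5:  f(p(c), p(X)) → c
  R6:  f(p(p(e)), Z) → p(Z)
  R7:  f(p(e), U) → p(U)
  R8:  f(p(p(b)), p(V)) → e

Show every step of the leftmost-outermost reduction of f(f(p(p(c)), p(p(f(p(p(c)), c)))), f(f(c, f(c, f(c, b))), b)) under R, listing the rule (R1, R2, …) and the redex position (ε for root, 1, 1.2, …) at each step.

b

1. f(f(p(p(c)), p(p(f(p(p(c)), c)))), f(f(c, f(c, f(c, b))), b))  →  f(p(p(f(p(p(c)), c))), f(f(c, f(c, f(c, b))), b))   [R2 at 1]
2. f(p(p(f(p(p(c)), c))), f(f(c, f(c, f(c, b))), b))  →  f(p(p(c)), f(f(c, f(c, f(c, b))), b))   [R2 at 1.1.1]
3. f(p(p(c)), f(f(c, f(c, f(c, b))), b))  →  f(f(c, f(c, f(c, b))), b)   [R2 at ε]
4. f(f(c, f(c, f(c, b))), b)  →  f(f(c, f(c, b)), b)   [R4 at 1]
5. f(f(c, f(c, b)), b)  →  f(f(c, b), b)   [R4 at 1]
6. f(f(c, b), b)  →  f(b, b)   [R4 at 1]
7. f(b, b)  →  b   [R1 at ε]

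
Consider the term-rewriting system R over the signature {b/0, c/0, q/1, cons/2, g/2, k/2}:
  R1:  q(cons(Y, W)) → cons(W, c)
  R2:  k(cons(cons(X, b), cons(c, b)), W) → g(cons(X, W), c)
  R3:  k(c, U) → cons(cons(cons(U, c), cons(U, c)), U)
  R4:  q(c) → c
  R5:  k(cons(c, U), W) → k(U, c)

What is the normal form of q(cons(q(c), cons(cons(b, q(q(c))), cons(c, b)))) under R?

cons(cons(cons(b, c), cons(c, b)), c)

1. q(cons(q(c), cons(cons(b, q(q(c))), cons(c, b))))  →  cons(cons(cons(b, q(q(c))), cons(c, b)), c)   [R1 at ε]
2. cons(cons(cons(b, q(q(c))), cons(c, b)), c)  →  cons(cons(cons(b, q(c)), cons(c, b)), c)   [R4 at 1.1.2.1]
3. cons(cons(cons(b, q(c)), cons(c, b)), c)  →  cons(cons(cons(b, c), cons(c, b)), c)   [R4 at 1.1.2]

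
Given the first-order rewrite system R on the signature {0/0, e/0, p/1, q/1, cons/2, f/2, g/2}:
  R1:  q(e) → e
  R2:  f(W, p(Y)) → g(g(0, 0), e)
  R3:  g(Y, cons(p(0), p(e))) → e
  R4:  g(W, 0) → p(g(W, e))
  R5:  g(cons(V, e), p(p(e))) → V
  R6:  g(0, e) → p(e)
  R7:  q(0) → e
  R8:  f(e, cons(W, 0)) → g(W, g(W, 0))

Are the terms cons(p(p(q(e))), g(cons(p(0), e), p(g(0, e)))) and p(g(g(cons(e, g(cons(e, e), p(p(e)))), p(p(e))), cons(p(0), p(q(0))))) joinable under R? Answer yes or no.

Reduce t₁ = cons(p(p(q(e))), g(cons(p(0), e), p(g(0, e)))):
1. cons(p(p(q(e))), g(cons(p(0), e), p(g(0, e))))  →  cons(p(p(e)), g(cons(p(0), e), p(g(0, e))))   [R1 at 1.1.1]
2. cons(p(p(e)), g(cons(p(0), e), p(g(0, e))))  →  cons(p(p(e)), g(cons(p(0), e), p(p(e))))   [R6 at 2.2.1]
3. cons(p(p(e)), g(cons(p(0), e), p(p(e))))  →  cons(p(p(e)), p(0))   [R5 at 2]

Reduce t₂ = p(g(g(cons(e, g(cons(e, e), p(p(e)))), p(p(e))), cons(p(0), p(q(0))))):
1. p(g(g(cons(e, g(cons(e, e), p(p(e)))), p(p(e))), cons(p(0), p(q(0)))))  →  p(g(g(cons(e, e), p(p(e))), cons(p(0), p(q(0)))))   [R5 at 1.1.1.2]
2. p(g(g(cons(e, e), p(p(e))), cons(p(0), p(q(0)))))  →  p(g(e, cons(p(0), p(q(0)))))   [R5 at 1.1]
3. p(g(e, cons(p(0), p(q(0)))))  →  p(g(e, cons(p(0), p(e))))   [R7 at 1.2.2.1]
4. p(g(e, cons(p(0), p(e))))  →  p(e)   [R3 at 1]

no — NF(t₁) = cons(p(p(e)), p(0)), NF(t₂) = p(e)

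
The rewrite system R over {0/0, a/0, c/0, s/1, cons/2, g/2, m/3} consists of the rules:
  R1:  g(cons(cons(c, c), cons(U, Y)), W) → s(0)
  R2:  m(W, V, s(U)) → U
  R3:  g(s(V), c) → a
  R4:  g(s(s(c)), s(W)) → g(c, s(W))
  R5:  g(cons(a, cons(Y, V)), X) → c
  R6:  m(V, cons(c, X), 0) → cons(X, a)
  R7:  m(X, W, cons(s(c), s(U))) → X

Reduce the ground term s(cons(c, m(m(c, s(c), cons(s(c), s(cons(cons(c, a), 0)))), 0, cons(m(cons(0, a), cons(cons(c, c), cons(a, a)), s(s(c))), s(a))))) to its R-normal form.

1. s(cons(c, m(m(c, s(c), cons(s(c), s(cons(cons(c, a), 0)))), 0, cons(m(cons(0, a), cons(cons(c, c), cons(a, a)), s(s(c))), s(a)))))  →  s(cons(c, m(c, 0, cons(m(cons(0, a), cons(cons(c, c), cons(a, a)), s(s(c))), s(a)))))   [R7 at 1.2.1]
2. s(cons(c, m(c, 0, cons(m(cons(0, a), cons(cons(c, c), cons(a, a)), s(s(c))), s(a)))))  →  s(cons(c, m(c, 0, cons(s(c), s(a)))))   [R2 at 1.2.3.1]
3. s(cons(c, m(c, 0, cons(s(c), s(a)))))  →  s(cons(c, c))   [R7 at 1.2]

s(cons(c, c))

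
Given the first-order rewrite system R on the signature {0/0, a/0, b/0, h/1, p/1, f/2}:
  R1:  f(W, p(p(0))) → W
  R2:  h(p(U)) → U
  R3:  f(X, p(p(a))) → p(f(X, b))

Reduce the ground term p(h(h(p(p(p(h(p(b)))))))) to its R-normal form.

1. p(h(h(p(p(p(h(p(b))))))))  →  p(h(p(p(h(p(b))))))   [R2 at 1.1]
2. p(h(p(p(h(p(b))))))  →  p(p(h(p(b))))   [R2 at 1]
3. p(p(h(p(b))))  →  p(p(b))   [R2 at 1.1]

p(p(b))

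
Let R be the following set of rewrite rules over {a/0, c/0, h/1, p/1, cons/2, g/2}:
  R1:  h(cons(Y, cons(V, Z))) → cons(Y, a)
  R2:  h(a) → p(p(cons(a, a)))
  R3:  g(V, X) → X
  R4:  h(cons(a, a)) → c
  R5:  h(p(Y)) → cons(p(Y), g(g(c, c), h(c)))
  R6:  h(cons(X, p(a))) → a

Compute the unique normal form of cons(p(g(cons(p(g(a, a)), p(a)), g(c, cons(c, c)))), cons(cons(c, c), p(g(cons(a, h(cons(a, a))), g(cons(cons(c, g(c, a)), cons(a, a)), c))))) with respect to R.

1. cons(p(g(cons(p(g(a, a)), p(a)), g(c, cons(c, c)))), cons(cons(c, c), p(g(cons(a, h(cons(a, a))), g(cons(cons(c, g(c, a)), cons(a, a)), c)))))  →  cons(p(g(c, cons(c, c))), cons(cons(c, c), p(g(cons(a, h(cons(a, a))), g(cons(cons(c, g(c, a)), cons(a, a)), c)))))   [R3 at 1.1]
2. cons(p(g(c, cons(c, c))), cons(cons(c, c), p(g(cons(a, h(cons(a, a))), g(cons(cons(c, g(c, a)), cons(a, a)), c)))))  →  cons(p(cons(c, c)), cons(cons(c, c), p(g(cons(a, h(cons(a, a))), g(cons(cons(c, g(c, a)), cons(a, a)), c)))))   [R3 at 1.1]
3. cons(p(cons(c, c)), cons(cons(c, c), p(g(cons(a, h(cons(a, a))), g(cons(cons(c, g(c, a)), cons(a, a)), c)))))  →  cons(p(cons(c, c)), cons(cons(c, c), p(g(cons(cons(c, g(c, a)), cons(a, a)), c))))   [R3 at 2.2.1]
4. cons(p(cons(c, c)), cons(cons(c, c), p(g(cons(cons(c, g(c, a)), cons(a, a)), c))))  →  cons(p(cons(c, c)), cons(cons(c, c), p(c)))   [R3 at 2.2.1]

cons(p(cons(c, c)), cons(cons(c, c), p(c)))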